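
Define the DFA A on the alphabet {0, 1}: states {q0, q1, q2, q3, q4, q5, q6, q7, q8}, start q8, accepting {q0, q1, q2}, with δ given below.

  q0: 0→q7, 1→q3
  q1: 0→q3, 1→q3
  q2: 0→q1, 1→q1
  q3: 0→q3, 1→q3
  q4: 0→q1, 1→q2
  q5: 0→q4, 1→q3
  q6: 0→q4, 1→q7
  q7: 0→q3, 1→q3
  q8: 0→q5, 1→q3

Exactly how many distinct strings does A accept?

4

The useful subgraph on states {q1, q2, q4, q5, q8} is acyclic, so L(A) is finite; the longest accepting path visits 5 useful states, giving maximum string length 4.
Counting accepting paths from q8 by length: 2 of length 3, 2 of length 4. Total 4.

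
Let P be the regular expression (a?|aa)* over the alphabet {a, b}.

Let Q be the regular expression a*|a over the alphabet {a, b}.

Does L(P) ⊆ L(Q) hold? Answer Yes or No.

Converting the expression P to a DFA (subset construction, then merging equivalent states) gives the minimal DFA with states {p0, p1}, start state p0, accepting states {p0} and transitions p0: a→p0, b→p1; p1: a→p1, b→p1.
Converting the expression Q to a DFA (subset construction, then merging equivalent states) gives the minimal DFA with states {q0, q1}, start state q0, accepting states {q0} and transitions q0: a→q0, b→q1; q1: a→q1, b→q1.
Exploring the product automaton P × Q from the start pair (p0, q0), following both machines on each input symbol, reaches 2 state pairs: (p0, q0), (p1, q1).
P accepts in {p0} and Q accepts in {q0}. The reachable pairs whose P-component is accepting are (p0, q0); in each of them the Q-component is accepting too, so the product for L(P) \ L(Q) (P-component accepting, Q-component rejecting) has no reachable accepting pair and the difference is empty.
Hence every string in L(P) is also in L(Q).

Yes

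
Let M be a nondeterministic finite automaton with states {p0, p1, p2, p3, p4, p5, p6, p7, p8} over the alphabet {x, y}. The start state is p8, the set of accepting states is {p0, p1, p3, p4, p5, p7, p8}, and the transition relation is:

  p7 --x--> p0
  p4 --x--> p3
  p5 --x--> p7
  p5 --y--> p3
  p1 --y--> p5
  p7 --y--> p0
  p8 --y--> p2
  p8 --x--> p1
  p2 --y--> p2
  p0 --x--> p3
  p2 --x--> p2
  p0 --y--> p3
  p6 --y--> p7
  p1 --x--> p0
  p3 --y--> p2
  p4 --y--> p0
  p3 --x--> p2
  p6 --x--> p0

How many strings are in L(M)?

14

The useful subgraph on states {p0, p1, p3, p5, p7, p8} is acyclic, so L(M) is finite; the longest accepting path visits 6 useful states, giving maximum string length 5.
Counting accepting paths from p8 by length: 1 of length 0, 1 of length 1, 2 of length 2, 4 of length 3, 2 of length 4, 4 of length 5. Total 14.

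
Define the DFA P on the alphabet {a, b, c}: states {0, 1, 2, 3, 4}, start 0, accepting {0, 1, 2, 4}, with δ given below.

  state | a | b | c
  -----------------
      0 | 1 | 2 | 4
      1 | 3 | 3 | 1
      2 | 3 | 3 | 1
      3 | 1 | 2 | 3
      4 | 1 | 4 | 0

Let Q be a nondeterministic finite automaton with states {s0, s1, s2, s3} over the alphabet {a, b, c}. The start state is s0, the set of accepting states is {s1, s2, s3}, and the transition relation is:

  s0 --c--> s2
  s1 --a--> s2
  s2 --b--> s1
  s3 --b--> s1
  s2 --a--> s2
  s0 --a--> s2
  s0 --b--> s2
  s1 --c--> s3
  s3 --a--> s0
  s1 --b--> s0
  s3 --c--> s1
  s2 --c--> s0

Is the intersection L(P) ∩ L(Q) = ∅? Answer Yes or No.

The string a is accepted by both P and Q.
Hence L(P) ∩ L(Q) ≠ ∅.

No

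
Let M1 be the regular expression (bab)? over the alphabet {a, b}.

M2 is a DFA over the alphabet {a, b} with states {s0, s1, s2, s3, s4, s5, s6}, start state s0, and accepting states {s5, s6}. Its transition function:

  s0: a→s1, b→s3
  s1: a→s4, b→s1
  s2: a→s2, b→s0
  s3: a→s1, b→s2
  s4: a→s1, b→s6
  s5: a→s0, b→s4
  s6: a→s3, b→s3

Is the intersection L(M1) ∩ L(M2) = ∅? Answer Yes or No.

Yes

Converting the expression M1 to a DFA (subset construction, then merging equivalent states) gives the minimal DFA with states {r0, r1, r2, r3, r4}, start state r0, accepting states {r0, r4} and transitions r0: a→r1, b→r2; r1: a→r1, b→r1; r2: a→r3, b→r1; r3: a→r1, b→r4; r4: a→r1, b→r1.
Exploring the product automaton M1 × M2 from the start pair (r0, s0), following both machines on each input symbol, reaches 10 state pairs: (r0, s0), (r1, s1), (r2, s3), (r1, s4), (r3, s1), (r1, s2), (r1, s6), (r4, s1), (r1, s0), (r1, s3).
M1 accepts in {r0, r4} and M2 accepts in {s5, s6}; no reachable pair has both components accepting, so no string drives both machines to acceptance simultaneously and L(M1) ∩ L(M2) = ∅.
So no string is accepted by both, and the intersection is empty.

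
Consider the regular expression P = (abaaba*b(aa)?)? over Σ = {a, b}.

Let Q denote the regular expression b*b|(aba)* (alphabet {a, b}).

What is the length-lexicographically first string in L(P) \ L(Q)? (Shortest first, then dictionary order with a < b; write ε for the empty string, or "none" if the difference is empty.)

The string abaabb is accepted by P but not by Q.
No shorter string lies in the difference, and abaabb is the lexicographically first length-6 string in L(P) \ L(Q).

abaabb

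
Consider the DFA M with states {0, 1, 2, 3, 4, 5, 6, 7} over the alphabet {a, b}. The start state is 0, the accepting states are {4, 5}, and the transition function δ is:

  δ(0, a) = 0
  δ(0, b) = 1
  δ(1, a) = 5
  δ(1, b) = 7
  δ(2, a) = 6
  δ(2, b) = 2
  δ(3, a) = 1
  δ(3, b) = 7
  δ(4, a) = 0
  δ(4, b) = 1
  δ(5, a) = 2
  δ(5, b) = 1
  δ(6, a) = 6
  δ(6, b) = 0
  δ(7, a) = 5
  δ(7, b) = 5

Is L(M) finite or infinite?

State 0 is reachable from the start and can reach an accepting state, and it lies on the cycle 0 → 0.
Traversing that cycle any number of times yields accepted strings of unbounded length, so the language is infinite.

infinite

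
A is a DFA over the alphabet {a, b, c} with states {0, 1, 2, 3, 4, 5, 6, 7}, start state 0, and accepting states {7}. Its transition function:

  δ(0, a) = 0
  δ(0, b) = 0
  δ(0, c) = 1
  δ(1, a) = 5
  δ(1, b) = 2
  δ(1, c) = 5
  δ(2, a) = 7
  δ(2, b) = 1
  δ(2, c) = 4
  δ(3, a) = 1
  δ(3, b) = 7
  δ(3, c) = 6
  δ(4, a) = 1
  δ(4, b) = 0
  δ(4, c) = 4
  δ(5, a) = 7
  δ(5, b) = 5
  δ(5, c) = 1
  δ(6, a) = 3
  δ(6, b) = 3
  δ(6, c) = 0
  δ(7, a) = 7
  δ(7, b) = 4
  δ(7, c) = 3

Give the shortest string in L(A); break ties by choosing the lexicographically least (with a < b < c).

caa

A breadth-first search from 0 reaches an accepting state first via the path 0 → 1 → 5 → 7 on input caa.
No string of length < 3 is accepted (BFS exhausts all shorter strings without reaching an accepting state), and caa is the lexicographically least accepting string of length 3.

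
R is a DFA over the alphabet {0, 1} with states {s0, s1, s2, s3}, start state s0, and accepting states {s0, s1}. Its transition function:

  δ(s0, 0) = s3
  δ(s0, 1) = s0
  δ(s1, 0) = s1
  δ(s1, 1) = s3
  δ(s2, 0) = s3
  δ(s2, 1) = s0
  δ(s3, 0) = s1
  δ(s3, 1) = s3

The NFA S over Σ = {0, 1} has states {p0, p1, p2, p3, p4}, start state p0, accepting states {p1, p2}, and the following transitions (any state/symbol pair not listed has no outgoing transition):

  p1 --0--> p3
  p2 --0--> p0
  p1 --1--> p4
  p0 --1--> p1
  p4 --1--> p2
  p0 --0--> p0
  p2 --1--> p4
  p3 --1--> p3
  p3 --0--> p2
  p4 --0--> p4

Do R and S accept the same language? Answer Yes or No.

No

The empty string ε is accepted by R but rejected by S.
So L(R) ≠ L(S).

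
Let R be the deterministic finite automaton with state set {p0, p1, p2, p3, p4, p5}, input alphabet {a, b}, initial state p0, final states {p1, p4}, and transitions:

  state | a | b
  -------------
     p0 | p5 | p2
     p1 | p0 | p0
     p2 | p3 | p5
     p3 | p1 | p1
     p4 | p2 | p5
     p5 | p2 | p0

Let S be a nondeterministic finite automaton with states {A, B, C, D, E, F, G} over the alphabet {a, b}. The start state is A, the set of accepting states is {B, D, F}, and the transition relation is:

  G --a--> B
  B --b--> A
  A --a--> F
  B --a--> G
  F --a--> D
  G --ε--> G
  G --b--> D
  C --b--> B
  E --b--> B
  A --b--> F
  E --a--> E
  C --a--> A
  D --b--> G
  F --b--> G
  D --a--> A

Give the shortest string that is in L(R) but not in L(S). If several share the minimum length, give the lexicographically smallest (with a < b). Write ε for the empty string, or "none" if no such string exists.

The string baa is accepted by R but not by S.
No shorter string lies in the difference, and baa is the lexicographically first length-3 string in L(R) \ L(S).

baa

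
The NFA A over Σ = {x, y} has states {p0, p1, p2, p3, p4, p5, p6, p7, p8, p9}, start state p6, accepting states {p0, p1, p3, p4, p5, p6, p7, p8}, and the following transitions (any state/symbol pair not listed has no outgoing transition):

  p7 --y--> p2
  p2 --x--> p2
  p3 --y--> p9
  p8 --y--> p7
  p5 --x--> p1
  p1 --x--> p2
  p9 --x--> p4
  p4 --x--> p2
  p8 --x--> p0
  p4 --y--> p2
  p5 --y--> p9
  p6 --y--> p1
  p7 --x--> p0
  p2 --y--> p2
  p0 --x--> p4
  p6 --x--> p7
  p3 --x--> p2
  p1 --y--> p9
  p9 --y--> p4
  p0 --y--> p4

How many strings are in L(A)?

The useful subgraph on states {p0, p1, p4, p6, p7, p9} is acyclic, so L(A) is finite; the longest accepting path visits 4 useful states, giving maximum string length 3.
Counting accepting paths from p6 by length: 1 of length 0, 2 of length 1, 1 of length 2, 4 of length 3. Total 8.

8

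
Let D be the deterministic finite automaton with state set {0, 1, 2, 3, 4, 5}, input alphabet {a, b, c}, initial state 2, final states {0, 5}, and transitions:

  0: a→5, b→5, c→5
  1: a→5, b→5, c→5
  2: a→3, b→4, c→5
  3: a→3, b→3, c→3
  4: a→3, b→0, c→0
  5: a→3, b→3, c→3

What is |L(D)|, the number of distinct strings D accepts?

9

The useful subgraph on states {0, 2, 4, 5} is acyclic, so L(D) is finite; the longest accepting path visits 4 useful states, giving maximum string length 3.
Counting accepting paths from 2 by length: 1 of length 1, 2 of length 2, 6 of length 3. Total 9.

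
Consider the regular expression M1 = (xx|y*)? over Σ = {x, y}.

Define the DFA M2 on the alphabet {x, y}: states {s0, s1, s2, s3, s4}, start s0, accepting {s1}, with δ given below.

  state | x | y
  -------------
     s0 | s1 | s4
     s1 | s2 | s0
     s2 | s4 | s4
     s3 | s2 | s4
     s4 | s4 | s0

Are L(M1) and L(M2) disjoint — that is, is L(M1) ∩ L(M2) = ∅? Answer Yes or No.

Yes

Converting the expression M1 to a DFA (subset construction, then merging equivalent states) gives the minimal DFA with states {r0, r1, r2, r3, r4}, start state r0, accepting states {r0, r2, r3} and transitions r0: x→r1, y→r2; r1: x→r3, y→r4; r2: x→r4, y→r2; r3: x→r4, y→r4; r4: x→r4, y→r4.
Exploring the product automaton M1 × M2 from the start pair (r0, s0), following both machines on each input symbol, reaches 9 state pairs: (r0, s0), (r1, s1), (r2, s4), (r3, s2), (r4, s0), (r4, s4), (r2, s0), (r4, s1), (r4, s2).
M1 accepts in {r0, r2, r3} and M2 accepts in {s1}; no reachable pair has both components accepting, so no string drives both machines to acceptance simultaneously and L(M1) ∩ L(M2) = ∅.
So no string is accepted by both, and the intersection is empty.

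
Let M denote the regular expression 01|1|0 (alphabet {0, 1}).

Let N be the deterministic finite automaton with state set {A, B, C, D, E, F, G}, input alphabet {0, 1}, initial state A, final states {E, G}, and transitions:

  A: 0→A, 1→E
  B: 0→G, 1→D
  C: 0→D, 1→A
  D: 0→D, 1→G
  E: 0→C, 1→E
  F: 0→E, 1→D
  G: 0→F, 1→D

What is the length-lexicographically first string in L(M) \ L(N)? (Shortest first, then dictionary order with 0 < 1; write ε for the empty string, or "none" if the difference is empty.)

The string 0 is accepted by M but not by N.
No shorter string lies in the difference, and 0 is the lexicographically first length-1 string in L(M) \ L(N).

0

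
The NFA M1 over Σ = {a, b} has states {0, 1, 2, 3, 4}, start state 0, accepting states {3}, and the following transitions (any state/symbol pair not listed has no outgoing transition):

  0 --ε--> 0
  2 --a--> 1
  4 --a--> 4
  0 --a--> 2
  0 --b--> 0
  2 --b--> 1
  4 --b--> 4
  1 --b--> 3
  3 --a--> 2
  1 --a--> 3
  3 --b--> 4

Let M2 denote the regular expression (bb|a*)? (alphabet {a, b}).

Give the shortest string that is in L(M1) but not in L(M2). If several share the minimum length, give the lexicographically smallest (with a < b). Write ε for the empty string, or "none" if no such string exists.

aab

The string aab is accepted by M1 but not by M2.
No shorter string lies in the difference, and aab is the lexicographically first length-3 string in L(M1) \ L(M2).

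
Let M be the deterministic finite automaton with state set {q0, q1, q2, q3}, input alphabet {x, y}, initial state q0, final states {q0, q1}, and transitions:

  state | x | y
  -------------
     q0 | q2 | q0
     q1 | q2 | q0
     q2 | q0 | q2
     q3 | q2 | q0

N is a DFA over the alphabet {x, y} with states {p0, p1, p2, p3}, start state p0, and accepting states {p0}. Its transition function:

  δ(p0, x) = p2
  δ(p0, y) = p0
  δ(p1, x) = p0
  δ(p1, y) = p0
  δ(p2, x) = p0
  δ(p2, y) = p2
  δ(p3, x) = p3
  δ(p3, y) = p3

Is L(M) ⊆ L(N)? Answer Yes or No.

Exploring the product automaton M × N from the start pair (q0, p0), following both machines on each input symbol, reaches 2 state pairs: (q0, p0), (q2, p2).
M accepts in {q0, q1} and N accepts in {p0}. The reachable pairs whose M-component is accepting are (q0, p0); in each of them the N-component is accepting too, so the product for L(M) \ L(N) (M-component accepting, N-component rejecting) has no reachable accepting pair and the difference is empty.
Hence every string in L(M) is also in L(N).

Yes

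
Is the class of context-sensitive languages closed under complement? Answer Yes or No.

Yes

The context-sensitive languages are exactly NSPACE(n), and by the Immerman–Szelepcsényi theorem nondeterministic space classes (from log n up) are closed under complement.
So the context-sensitive languages are closed under complement.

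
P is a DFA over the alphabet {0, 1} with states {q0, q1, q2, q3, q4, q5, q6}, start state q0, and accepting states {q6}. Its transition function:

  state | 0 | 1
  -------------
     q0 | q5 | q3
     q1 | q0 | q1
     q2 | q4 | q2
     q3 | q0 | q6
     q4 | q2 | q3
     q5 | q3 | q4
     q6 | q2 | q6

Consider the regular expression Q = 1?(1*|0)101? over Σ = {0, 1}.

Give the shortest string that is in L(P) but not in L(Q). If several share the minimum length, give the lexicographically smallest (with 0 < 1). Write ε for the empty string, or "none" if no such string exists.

11

The string 11 is accepted by P but not by Q.
No shorter string lies in the difference, and 11 is the lexicographically first length-2 string in L(P) \ L(Q).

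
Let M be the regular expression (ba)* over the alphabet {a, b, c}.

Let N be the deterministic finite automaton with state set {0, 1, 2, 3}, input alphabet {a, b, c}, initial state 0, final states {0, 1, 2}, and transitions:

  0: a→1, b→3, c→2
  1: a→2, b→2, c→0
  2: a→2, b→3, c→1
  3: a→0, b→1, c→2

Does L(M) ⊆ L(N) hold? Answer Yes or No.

Yes

Converting the expression M to a DFA (subset construction, then merging equivalent states) gives the minimal DFA with states {m0, m1, m2}, start state m0, accepting states {m0} and transitions m0: a→m1, b→m2, c→m1; m1: a→m1, b→m1, c→m1; m2: a→m0, b→m1, c→m1.
Exploring the product automaton M × N from the start pair (m0, 0), following both machines on each input symbol, reaches 6 state pairs: (m0, 0), (m1, 1), (m2, 3), (m1, 2), (m1, 0), (m1, 3).
M accepts in {m0} and N accepts in {0, 1, 2}. The reachable pairs whose M-component is accepting are (m0, 0); in each of them the N-component is accepting too, so the product for L(M) \ L(N) (M-component accepting, N-component rejecting) has no reachable accepting pair and the difference is empty.
Hence every string in L(M) is also in L(N).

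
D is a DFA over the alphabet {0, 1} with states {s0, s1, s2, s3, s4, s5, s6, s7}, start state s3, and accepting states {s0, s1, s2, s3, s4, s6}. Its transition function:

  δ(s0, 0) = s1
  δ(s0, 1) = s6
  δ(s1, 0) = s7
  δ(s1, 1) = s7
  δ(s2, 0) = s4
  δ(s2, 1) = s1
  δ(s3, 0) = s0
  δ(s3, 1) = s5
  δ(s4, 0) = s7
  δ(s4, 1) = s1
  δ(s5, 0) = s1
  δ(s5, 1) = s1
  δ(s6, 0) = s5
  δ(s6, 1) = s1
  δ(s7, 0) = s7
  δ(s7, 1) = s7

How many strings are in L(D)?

9

The useful subgraph on states {s0, s1, s3, s5, s6} is acyclic, so L(D) is finite; the longest accepting path visits 5 useful states, giving maximum string length 4.
Counting accepting paths from s3 by length: 1 of length 0, 1 of length 1, 4 of length 2, 1 of length 3, 2 of length 4. Total 9.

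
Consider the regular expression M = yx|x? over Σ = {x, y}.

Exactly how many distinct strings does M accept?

3

The expression has no Kleene star, so L(M) is finite. Expanding the alternatives gives {ε, x, yx}.
That is 1 of length 0, 1 of length 1, 1 of length 2: 3 strings in all.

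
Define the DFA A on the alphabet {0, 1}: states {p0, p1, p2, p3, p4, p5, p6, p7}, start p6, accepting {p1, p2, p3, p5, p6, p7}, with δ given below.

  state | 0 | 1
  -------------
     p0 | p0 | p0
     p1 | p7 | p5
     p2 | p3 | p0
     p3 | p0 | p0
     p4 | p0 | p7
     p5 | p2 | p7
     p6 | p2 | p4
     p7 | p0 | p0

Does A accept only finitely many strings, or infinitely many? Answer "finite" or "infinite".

The useful states (reachable from p6 and able to reach an accepting state) are {p2, p3, p4, p6, p7}.
Restricted to these states the transition graph has no cycle, so every accepting path has bounded length and L is finite.

finite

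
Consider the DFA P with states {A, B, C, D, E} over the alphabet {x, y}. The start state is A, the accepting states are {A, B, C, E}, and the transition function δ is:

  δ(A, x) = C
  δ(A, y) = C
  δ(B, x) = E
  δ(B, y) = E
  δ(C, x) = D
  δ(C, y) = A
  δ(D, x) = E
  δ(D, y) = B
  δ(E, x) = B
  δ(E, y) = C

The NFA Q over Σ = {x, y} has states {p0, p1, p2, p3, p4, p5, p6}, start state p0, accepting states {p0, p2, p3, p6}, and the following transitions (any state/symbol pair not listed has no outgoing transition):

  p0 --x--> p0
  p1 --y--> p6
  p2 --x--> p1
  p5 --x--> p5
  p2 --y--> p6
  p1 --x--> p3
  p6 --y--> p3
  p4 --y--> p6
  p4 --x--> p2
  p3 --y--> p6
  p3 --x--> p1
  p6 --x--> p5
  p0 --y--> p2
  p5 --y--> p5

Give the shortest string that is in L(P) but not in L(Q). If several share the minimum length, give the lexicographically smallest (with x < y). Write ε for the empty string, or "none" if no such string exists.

The string xyx is accepted by P but not by Q.
No shorter string lies in the difference, and xyx is the lexicographically first length-3 string in L(P) \ L(Q).

xyx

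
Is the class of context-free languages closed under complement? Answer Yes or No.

No

CFLs are closed under union, so if they were also closed under complement they would be closed under intersection by De Morgan (L₁ ∩ L₂ is the complement of the union of the complements). But {aⁿbⁿcᵐ} ∩ {aᵐbⁿcⁿ} = {aⁿbⁿcⁿ} is not context-free although both operands are.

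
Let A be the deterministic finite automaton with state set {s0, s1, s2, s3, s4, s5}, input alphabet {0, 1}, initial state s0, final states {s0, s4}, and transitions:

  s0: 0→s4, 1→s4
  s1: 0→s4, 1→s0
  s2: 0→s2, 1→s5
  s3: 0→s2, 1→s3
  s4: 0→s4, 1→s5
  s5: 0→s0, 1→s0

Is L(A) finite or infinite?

State s4 is reachable from the start and can reach an accepting state, and it lies on the cycle s4 → s4.
Traversing that cycle any number of times yields accepted strings of unbounded length, so the language is infinite.

infinite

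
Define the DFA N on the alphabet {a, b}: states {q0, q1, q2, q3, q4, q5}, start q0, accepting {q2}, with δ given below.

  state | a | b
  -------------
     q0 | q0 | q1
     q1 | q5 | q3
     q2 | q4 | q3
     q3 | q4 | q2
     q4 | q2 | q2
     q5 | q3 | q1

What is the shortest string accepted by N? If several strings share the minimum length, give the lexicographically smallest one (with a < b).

A breadth-first search from q0 reaches an accepting state first via the path q0 → q1 → q3 → q2 on input bbb.
No string of length < 3 is accepted (BFS exhausts all shorter strings without reaching an accepting state), and bbb is the lexicographically least accepting string of length 3.

bbb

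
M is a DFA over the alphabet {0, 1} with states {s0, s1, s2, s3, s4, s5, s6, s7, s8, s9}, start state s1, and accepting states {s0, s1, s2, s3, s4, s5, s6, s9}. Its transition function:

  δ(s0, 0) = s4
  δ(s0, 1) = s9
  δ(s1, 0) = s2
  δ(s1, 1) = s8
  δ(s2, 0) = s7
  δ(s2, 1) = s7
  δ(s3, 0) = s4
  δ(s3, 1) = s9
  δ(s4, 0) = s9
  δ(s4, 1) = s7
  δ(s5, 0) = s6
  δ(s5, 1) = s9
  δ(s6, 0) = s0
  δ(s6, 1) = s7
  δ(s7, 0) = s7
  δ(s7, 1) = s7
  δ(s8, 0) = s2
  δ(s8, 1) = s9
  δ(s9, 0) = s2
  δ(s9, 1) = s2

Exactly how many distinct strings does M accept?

6

The useful subgraph on states {s1, s2, s8, s9} is acyclic, so L(M) is finite; the longest accepting path visits 4 useful states, giving maximum string length 3.
Counting accepting paths from s1 by length: 1 of length 0, 1 of length 1, 2 of length 2, 2 of length 3. Total 6.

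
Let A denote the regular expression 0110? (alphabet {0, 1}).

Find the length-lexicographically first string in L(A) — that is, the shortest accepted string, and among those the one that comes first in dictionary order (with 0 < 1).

011

By inspection of the expression, no string of length less than 3 matches, and 011 is the lexicographically first match of length 3.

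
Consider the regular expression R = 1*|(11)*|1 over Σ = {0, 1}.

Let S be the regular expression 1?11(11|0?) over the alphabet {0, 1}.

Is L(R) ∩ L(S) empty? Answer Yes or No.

The string 11 is accepted by both R and S.
Hence L(R) ∩ L(S) ≠ ∅.

No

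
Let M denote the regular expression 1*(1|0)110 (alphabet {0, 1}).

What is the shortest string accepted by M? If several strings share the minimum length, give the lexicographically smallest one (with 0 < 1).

By inspection of the expression, no string of length less than 4 matches, and 0110 is the lexicographically first match of length 4.

0110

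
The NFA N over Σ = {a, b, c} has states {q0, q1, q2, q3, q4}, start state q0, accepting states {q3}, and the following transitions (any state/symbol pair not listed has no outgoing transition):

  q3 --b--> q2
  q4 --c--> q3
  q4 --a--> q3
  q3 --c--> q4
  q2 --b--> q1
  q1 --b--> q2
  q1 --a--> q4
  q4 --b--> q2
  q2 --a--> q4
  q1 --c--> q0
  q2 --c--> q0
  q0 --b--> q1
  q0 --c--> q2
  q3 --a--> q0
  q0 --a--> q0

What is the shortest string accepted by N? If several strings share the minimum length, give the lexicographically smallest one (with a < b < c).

A breadth-first search from q0 reaches an accepting state first via the path q0 → q1 → q4 → q3 on input baa.
No string of length < 3 is accepted (BFS exhausts all shorter strings without reaching an accepting state), and baa is the lexicographically least accepting string of length 3.

baa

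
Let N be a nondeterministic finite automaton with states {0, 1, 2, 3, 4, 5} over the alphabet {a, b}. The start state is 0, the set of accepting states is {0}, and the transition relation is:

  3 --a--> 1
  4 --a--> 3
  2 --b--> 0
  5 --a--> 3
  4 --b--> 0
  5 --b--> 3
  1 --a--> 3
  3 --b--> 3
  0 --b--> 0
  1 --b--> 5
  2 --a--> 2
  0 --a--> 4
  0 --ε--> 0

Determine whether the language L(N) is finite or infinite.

State 0 is reachable from the start and can reach an accepting state, and it lies on the cycle 0 → 0.
Traversing that cycle any number of times yields accepted strings of unbounded length, so the language is infinite.

infinite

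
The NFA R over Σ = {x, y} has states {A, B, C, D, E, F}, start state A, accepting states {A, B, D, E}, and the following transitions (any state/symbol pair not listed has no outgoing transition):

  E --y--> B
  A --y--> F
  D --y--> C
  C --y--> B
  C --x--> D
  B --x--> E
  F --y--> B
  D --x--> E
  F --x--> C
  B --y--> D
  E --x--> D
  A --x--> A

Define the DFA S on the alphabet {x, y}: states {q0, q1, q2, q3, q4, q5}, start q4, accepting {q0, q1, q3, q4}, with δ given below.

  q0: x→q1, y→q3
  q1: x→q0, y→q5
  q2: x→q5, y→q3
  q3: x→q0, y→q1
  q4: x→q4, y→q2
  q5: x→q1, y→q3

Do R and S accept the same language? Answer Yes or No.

Yes

Exploring the product automaton R × S from the start pair (A, q4), following both machines on each input symbol, reaches 6 state pairs: (A, q4), (F, q2), (C, q5), (B, q3), (D, q1), (E, q0).
R accepts in {A, B, D, E} and S accepts in {q0, q1, q3, q4}. In every reachable pair the two components are either both accepting — (A, q4), (B, q3), (D, q1), (E, q0) — or both non-accepting, so no string is accepted by exactly one of the machines: L(R) \ L(S) and L(S) \ L(R) are both empty.
Hence every string is accepted by R iff it is accepted by S, and the two languages coincide.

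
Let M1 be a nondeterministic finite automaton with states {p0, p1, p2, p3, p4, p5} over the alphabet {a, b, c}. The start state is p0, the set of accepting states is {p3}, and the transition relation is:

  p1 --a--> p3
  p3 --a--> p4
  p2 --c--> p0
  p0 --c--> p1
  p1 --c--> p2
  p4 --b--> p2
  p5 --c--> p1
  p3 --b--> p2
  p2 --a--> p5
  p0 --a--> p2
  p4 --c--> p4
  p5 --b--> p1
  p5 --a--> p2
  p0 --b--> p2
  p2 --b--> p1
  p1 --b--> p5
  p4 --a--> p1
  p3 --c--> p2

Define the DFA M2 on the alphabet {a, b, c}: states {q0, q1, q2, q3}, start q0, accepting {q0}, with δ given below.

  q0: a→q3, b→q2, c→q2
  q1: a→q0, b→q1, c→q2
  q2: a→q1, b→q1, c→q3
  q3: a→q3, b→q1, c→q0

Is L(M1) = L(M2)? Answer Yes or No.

The string ca is accepted by M1 but rejected by M2.
So L(M1) ≠ L(M2).

No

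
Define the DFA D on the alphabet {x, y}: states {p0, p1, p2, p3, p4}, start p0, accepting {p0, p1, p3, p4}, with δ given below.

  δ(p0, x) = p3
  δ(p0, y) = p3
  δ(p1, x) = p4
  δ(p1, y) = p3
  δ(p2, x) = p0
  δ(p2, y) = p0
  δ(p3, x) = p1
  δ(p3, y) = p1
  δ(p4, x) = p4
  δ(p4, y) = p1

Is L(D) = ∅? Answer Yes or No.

The empty string ε is accepted: the run p0 ends in the accepting state p0.
Since at least one string is accepted, L(D) is not empty.

No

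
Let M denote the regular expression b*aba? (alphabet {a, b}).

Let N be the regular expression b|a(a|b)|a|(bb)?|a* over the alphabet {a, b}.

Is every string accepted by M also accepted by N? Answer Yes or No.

No

The string aba is in L(M) but not in L(N).
So L(M) ⊄ L(N).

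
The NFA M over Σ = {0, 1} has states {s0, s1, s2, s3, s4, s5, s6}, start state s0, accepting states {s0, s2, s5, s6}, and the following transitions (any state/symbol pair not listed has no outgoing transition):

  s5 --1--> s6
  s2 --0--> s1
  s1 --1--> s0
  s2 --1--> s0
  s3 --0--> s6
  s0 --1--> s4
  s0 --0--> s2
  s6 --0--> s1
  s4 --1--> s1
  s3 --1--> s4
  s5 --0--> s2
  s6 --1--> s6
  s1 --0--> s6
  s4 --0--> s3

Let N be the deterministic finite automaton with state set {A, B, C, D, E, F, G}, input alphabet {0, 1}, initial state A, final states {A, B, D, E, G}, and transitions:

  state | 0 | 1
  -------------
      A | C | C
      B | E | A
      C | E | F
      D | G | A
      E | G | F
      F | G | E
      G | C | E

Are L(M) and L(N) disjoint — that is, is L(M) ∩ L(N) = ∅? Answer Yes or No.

The empty string ε is accepted by both M and N.
Hence L(M) ∩ L(N) ≠ ∅.

No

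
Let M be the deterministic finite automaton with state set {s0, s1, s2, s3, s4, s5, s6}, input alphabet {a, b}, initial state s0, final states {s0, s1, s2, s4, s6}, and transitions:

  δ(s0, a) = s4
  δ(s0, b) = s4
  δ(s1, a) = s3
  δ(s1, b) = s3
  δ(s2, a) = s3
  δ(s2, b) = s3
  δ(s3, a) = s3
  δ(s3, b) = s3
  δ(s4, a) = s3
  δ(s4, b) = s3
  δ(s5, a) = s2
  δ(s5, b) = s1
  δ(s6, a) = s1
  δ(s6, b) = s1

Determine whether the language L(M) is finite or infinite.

finite

The useful states (reachable from s0 and able to reach an accepting state) are {s0, s4}.
Restricted to these states the transition graph has no cycle, so every accepting path has bounded length and L is finite.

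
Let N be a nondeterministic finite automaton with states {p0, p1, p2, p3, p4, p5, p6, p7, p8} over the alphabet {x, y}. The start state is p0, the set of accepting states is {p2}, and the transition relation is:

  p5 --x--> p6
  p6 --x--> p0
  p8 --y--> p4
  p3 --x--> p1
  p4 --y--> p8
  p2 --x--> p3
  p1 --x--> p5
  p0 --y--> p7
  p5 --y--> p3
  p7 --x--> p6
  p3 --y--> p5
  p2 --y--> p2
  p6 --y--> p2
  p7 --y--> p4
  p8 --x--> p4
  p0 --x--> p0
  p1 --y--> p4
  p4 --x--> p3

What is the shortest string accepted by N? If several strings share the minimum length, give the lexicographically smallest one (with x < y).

yxy

A breadth-first search from p0 reaches an accepting state first via the path p0 → p7 → p6 → p2 on input yxy.
No string of length < 3 is accepted (BFS exhausts all shorter strings without reaching an accepting state), and yxy is the lexicographically least accepting string of length 3.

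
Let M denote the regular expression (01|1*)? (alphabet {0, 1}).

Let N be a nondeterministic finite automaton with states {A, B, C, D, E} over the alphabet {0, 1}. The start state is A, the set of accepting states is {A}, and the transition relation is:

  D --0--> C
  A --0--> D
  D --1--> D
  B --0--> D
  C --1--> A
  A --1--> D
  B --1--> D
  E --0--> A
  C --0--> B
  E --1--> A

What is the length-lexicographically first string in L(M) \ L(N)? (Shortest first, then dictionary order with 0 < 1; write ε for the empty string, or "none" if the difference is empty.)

The string 1 is accepted by M but not by N.
No shorter string lies in the difference, and 1 is the lexicographically first length-1 string in L(M) \ L(N).

1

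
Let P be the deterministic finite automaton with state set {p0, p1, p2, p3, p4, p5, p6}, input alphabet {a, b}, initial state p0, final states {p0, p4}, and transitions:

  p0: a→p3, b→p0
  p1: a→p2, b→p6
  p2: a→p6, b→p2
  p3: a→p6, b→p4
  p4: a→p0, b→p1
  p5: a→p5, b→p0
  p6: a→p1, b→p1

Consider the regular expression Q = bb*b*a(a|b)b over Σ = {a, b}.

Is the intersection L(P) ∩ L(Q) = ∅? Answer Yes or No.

Converting the expression Q to a DFA (subset construction, then merging equivalent states) gives the minimal DFA with states {q0, q1, q2, q3, q4, q5}, start state q0, accepting states {q5} and transitions q0: a→q1, b→q2; q1: a→q1, b→q1; q2: a→q3, b→q2; q3: a→q4, b→q4; q4: a→q1, b→q5; q5: a→q1, b→q1.
Exploring the product automaton P × Q from the start pair (p0, q0), following both machines on each input symbol, reaches 12 state pairs: (p0, q0), (p3, q1), (p0, q2), (p6, q1), (p4, q1), (p3, q3), (p1, q1), (p0, q1), (p6, q4), (p4, q4), (p2, q1), (p1, q5).
P accepts in {p0, p4} and Q accepts in {q5}; no reachable pair has both components accepting, so no string drives both machines to acceptance simultaneously and L(P) ∩ L(Q) = ∅.
So no string is accepted by both, and the intersection is empty.

Yes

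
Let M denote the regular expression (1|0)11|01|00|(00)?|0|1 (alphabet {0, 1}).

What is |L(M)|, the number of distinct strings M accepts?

The expression has no Kleene star, so L(M) is finite. Expanding the alternatives gives {ε, 0, 1, 00, 01, 011, 111}.
That is 1 of length 0, 2 of length 1, 2 of length 2, 2 of length 3: 7 strings in all.

7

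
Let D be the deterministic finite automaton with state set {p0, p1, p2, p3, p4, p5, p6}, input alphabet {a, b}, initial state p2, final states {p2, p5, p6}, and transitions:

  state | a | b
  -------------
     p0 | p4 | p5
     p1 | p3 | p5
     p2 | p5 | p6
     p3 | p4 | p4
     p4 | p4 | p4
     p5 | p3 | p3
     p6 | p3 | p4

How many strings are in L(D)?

3

The useful subgraph on states {p2, p5, p6} is acyclic, so L(D) is finite; the longest accepting path visits 2 useful states, giving maximum string length 1.
Counting accepting paths from p2 by length: 1 of length 0, 2 of length 1. Total 3.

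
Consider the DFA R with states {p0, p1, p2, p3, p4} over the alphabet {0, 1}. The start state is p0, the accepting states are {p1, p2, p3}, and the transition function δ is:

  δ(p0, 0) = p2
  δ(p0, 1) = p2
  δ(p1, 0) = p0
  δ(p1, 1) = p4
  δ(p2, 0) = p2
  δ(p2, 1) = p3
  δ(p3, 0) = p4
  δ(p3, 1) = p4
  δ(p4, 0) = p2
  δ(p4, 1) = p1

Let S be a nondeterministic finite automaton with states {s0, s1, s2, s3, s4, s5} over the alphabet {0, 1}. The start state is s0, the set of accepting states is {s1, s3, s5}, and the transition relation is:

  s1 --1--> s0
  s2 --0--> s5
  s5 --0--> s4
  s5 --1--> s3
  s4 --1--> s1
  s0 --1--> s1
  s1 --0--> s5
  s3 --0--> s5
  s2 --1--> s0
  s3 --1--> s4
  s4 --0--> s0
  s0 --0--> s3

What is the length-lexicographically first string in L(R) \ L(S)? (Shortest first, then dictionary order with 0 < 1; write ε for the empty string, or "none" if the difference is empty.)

The string 01 is accepted by R but not by S.
No shorter string lies in the difference, and 01 is the lexicographically first length-2 string in L(R) \ L(S).

01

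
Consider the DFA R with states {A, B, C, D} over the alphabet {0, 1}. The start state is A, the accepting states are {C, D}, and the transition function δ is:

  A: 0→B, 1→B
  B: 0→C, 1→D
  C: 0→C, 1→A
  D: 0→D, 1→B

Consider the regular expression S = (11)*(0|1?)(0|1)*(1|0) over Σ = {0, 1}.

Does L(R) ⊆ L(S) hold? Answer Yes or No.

Yes

Converting the expression S to a DFA (subset construction, then merging equivalent states) gives the minimal DFA with states {s0, s1}, start state s0, accepting states {s1} and transitions s0: 0→s1, 1→s1; s1: 0→s1, 1→s1.
Exploring the product automaton R × S from the start pair (A, s0), following both machines on each input symbol, reaches 5 state pairs: (A, s0), (B, s1), (C, s1), (D, s1), (A, s1).
R accepts in {C, D} and S accepts in {s1}. The reachable pairs whose R-component is accepting are (C, s1), (D, s1); in each of them the S-component is accepting too, so the product for L(R) \ L(S) (R-component accepting, S-component rejecting) has no reachable accepting pair and the difference is empty.
Hence every string in L(R) is also in L(S).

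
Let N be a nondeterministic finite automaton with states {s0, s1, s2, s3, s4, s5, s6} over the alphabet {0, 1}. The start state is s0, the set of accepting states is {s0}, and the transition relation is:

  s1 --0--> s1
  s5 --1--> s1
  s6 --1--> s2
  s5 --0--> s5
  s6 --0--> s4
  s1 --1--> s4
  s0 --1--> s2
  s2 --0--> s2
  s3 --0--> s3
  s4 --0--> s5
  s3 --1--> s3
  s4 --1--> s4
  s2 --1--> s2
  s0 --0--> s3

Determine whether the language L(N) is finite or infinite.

The useful states (reachable from s0 and able to reach an accepting state) are {s0}.
Restricted to these states the transition graph has no cycle, so every accepting path has bounded length and L is finite.

finite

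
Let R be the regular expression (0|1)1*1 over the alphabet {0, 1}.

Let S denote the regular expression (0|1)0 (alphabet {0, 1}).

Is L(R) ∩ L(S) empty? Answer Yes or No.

Yes

Converting the expression R to a DFA (subset construction, then merging equivalent states) gives the minimal DFA with states {r0, r1, r2, r3}, start state r0, accepting states {r3} and transitions r0: 0→r1, 1→r1; r1: 0→r2, 1→r3; r2: 0→r2, 1→r2; r3: 0→r2, 1→r3.
Converting the expression S to a DFA (subset construction, then merging equivalent states) gives the minimal DFA with states {s0, s1, s2, s3}, start state s0, accepting states {s2} and transitions s0: 0→s1, 1→s1; s1: 0→s2, 1→s3; s2: 0→s3, 1→s3; s3: 0→s3, 1→s3.
Exploring the product automaton R × S from the start pair (r0, s0), following both machines on each input symbol, reaches 5 state pairs: (r0, s0), (r1, s1), (r2, s2), (r3, s3), (r2, s3).
R accepts in {r3} and S accepts in {s2}; no reachable pair has both components accepting, so no string drives both machines to acceptance simultaneously and L(R) ∩ L(S) = ∅.
So no string is accepted by both, and the intersection is empty.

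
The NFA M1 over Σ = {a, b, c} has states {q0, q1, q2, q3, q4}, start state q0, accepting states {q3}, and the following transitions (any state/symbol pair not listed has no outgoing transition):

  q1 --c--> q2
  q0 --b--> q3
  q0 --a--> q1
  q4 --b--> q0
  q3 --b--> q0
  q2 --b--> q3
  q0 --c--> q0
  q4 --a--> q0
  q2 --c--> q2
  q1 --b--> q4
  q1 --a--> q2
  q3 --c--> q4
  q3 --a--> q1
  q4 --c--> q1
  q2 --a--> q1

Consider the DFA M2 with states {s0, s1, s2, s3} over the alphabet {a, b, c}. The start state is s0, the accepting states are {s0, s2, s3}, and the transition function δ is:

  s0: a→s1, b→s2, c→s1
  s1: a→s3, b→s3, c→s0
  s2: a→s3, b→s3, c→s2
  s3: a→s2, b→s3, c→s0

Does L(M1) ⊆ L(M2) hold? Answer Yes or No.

Yes

Exploring the product automaton M1 × M2 from the start pair (q0, s0), following both machines on each input symbol, reaches 17 state pairs: (q0, s0), (q1, s1), (q3, s2), (q0, s1), (q2, s3), (q4, s3), (q2, s0), (q1, s3), (q0, s3), (q4, s2), (q3, s3), (q1, s2), (q0, s2), (q1, s0), (q2, s1), (q2, s2), (q4, s0).
M1 accepts in {q3} and M2 accepts in {s0, s2, s3}. The reachable pairs whose M1-component is accepting are (q3, s2), (q3, s3); in each of them the M2-component is accepting too, so the product for L(M1) \ L(M2) (M1-component accepting, M2-component rejecting) has no reachable accepting pair and the difference is empty.
Hence every string in L(M1) is also in L(M2).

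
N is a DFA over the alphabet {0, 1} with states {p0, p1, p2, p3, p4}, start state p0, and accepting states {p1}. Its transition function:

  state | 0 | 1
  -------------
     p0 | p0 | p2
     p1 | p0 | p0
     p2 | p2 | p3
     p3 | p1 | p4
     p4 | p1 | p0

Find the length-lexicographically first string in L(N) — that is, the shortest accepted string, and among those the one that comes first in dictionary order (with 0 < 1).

110

A breadth-first search from p0 reaches an accepting state first via the path p0 → p2 → p3 → p1 on input 110.
No string of length < 3 is accepted (BFS exhausts all shorter strings without reaching an accepting state), and 110 is the lexicographically least accepting string of length 3.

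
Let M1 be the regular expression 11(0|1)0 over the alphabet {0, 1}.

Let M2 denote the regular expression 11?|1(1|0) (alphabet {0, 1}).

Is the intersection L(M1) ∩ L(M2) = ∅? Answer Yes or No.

Yes

Converting the expression M1 to a DFA (subset construction, then merging equivalent states) gives the minimal DFA with states {r0, r1, r2, r3, r4, r5}, start state r0, accepting states {r5} and transitions r0: 0→r1, 1→r2; r1: 0→r1, 1→r1; r2: 0→r1, 1→r3; r3: 0→r4, 1→r4; r4: 0→r5, 1→r1; r5: 0→r1, 1→r1.
Converting the expression M2 to a DFA (subset construction, then merging equivalent states) gives the minimal DFA with states {t0, t1, t2, t3}, start state t0, accepting states {t2, t3} and transitions t0: 0→t1, 1→t2; t1: 0→t1, 1→t1; t2: 0→t3, 1→t3; t3: 0→t1, 1→t1.
Exploring the product automaton M1 × M2 from the start pair (r0, t0), following both machines on each input symbol, reaches 7 state pairs: (r0, t0), (r1, t1), (r2, t2), (r1, t3), (r3, t3), (r4, t1), (r5, t1).
M1 accepts in {r5} and M2 accepts in {t2, t3}; no reachable pair has both components accepting, so no string drives both machines to acceptance simultaneously and L(M1) ∩ L(M2) = ∅.
So no string is accepted by both, and the intersection is empty.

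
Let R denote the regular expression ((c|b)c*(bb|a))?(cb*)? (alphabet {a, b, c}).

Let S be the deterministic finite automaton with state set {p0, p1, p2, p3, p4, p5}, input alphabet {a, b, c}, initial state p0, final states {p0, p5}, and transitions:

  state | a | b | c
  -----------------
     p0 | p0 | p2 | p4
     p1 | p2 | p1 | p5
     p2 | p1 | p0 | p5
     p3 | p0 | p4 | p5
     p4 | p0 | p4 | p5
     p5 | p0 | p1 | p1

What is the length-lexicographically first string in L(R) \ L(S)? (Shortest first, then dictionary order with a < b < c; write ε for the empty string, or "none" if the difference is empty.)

c

The string c is accepted by R but not by S.
No shorter string lies in the difference, and c is the lexicographically first length-1 string in L(R) \ L(S).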